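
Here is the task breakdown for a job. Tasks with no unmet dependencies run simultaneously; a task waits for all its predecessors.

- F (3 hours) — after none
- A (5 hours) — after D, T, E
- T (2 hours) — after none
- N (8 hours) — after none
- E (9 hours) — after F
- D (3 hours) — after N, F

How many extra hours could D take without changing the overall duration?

1

F→E→A = 3+9+5 = 17 sets the makespan at 17 hours.
The longest chain containing D totals 16 hours.
Slack of D = 9 − 8 = 1 hour.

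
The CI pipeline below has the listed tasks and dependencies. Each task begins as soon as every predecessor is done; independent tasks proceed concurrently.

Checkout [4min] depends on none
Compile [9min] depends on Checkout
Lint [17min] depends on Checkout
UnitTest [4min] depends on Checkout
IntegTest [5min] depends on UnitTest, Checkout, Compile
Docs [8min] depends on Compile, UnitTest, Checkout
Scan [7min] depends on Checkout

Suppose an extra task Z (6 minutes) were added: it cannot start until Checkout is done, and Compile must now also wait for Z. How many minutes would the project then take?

27

Originally the project takes 21 minutes.
With Z inserted, Compile now waits for max(Checkout, Z).
New critical path: Checkout→Z→Compile→Docs = 4+6+9+8 = 27 ⇒ 27 minutes.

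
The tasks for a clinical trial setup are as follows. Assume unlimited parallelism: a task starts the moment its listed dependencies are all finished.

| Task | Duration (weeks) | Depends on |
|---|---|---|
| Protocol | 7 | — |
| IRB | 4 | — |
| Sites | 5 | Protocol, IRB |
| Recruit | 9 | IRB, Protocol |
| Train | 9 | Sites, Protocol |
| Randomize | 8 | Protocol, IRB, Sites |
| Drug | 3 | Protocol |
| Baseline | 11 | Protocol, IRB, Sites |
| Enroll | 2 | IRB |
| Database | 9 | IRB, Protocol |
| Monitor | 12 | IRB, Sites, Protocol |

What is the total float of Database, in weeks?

8

Critical path: Protocol→Sites→Monitor = 7+5+12 = 24, so the finish is 24 weeks.
Database finishes as early as 16 and must finish by 24.
Slack of Database = 15 − 7 = 8 weeks.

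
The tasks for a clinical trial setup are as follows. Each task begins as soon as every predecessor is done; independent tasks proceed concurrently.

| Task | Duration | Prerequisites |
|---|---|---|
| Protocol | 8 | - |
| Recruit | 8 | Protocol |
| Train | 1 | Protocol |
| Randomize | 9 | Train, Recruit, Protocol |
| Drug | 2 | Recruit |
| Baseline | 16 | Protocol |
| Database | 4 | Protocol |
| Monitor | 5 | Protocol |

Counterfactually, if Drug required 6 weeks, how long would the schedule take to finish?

Critical path before the change: Protocol→Recruit→Randomize = 8+8+9 = 25 giving 25 weeks.
Drug has 7 weeks of float (longest path through it is 18).
No other chain overtakes it, so the finish is 25 weeks.

25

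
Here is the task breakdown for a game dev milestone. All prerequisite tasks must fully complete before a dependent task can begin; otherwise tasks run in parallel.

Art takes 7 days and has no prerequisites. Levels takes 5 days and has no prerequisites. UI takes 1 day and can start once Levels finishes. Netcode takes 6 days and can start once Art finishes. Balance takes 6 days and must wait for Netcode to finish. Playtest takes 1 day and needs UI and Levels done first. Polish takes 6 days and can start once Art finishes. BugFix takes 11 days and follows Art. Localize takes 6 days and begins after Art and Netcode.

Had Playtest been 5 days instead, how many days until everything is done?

The binding path is Art→Netcode→Balance = 7+6+6 = 19; finish at 19 days.
Playtest has 12 days of float (longest path through it is 7).
No other chain overtakes it, so the finish is 19 days.

19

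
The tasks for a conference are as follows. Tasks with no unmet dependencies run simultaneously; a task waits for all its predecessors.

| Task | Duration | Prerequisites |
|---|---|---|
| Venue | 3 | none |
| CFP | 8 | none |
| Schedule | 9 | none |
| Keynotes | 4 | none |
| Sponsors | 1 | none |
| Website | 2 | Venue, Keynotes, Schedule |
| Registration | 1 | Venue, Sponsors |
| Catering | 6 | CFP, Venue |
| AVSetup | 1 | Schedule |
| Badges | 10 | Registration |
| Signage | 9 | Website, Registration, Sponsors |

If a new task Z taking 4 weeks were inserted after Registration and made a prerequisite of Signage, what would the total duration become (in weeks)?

20

Originally the plan takes 20 weeks.
With Z inserted, Signage now waits for max(Website, Registration, Sponsors, Z).
New critical path: Schedule→Website→Signage = 9+2+9 = 20 ⇒ 20 weeks.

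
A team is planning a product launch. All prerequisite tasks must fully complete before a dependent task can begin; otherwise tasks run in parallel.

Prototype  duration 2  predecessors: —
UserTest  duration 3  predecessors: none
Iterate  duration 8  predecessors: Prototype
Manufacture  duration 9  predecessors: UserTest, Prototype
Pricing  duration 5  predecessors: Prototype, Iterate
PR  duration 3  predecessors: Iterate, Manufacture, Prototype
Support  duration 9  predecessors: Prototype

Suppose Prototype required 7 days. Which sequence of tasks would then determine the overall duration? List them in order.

Actual critical path: Prototype→Iterate→Pricing = 2+8+5 = 15 ⇒ 15 days.
Prototype is on the critical path; changing it to 7 makes that path 20 days.
The critical path is still Prototype→Iterate→Pricing; finish is now 20 days.

Prototype, Iterate, Pricing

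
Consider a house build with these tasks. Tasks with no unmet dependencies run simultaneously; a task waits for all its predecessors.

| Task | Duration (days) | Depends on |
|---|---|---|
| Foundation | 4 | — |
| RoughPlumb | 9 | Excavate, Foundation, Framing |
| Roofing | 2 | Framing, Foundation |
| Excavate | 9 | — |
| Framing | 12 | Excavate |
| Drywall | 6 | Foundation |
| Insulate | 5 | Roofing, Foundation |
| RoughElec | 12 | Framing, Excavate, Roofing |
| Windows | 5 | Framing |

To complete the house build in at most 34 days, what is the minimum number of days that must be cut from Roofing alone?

1

Current finish: 35 days; target: 34.
Roofing is on every critical path, so each day cut from Roofing cuts the finish by one (this holds down to a finish of 34).
Need 35 − 34 = 1 day off Roofing → Roofing becomes 1 day, finish becomes 34.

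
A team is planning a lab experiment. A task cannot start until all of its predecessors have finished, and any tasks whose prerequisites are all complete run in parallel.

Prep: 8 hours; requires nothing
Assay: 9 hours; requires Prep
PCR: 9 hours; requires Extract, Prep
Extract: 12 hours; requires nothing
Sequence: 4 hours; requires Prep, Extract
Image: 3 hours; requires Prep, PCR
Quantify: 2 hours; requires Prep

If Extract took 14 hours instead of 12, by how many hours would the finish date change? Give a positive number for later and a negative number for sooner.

Actual critical path: Extract→PCR→Image = 12+9+3 = 24 ⇒ 24 hours.
Extract is on the critical path; changing it to 14 makes that path 26 hours.
That remains the longest chain; total 26 hours.
Change in finish: 26 − 24 = +2 hours.

2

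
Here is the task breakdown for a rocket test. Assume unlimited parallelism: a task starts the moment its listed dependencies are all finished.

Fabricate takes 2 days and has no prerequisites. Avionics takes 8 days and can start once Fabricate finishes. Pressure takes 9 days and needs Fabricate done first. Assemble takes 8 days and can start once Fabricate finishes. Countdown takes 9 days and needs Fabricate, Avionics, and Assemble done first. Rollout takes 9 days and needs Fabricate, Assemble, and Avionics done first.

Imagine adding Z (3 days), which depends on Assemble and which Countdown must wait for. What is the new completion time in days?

22

Originally the schedule takes 19 days.
With Z inserted, Countdown now waits for max(Fabricate, Avionics, Assemble, Z).
New critical path: Fabricate→Assemble→Z→Countdown = 2+8+3+9 = 22 ⇒ 22 days.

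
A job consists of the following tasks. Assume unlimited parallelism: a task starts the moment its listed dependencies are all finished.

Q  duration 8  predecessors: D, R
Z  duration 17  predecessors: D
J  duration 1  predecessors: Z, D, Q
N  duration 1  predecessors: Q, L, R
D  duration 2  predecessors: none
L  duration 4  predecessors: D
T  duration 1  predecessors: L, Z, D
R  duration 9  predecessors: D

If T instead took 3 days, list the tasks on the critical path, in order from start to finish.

D, Z, T

Critical path before the change: D→Z→T = 2+17+1 = 20 giving 20 days.
T lies on that path, so at 3 days the path becomes 22 days.
That remains the longest chain; total 22 days.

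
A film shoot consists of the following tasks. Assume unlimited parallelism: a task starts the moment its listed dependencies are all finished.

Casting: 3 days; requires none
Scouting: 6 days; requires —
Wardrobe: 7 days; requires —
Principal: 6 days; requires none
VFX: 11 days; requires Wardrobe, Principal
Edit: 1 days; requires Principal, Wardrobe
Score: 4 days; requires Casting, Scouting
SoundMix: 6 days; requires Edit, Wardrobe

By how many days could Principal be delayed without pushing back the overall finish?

Wardrobe→VFX = 7+11 = 18 sets the makespan at 18 days.
The longest chain containing Principal totals 17 days.
Float = 18 − 17 = 1.

1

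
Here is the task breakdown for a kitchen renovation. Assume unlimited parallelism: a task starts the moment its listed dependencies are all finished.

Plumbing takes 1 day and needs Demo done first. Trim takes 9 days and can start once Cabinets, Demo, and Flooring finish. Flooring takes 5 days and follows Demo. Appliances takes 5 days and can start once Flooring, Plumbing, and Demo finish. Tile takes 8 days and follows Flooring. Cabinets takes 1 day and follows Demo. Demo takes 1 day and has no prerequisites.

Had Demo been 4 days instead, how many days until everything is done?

As given, the longest chain is Demo→Flooring→Trim = 1+5+9 = 15, so the finish is 15 days.
Demo is on the critical path; changing it to 4 makes that path 18 days.
That remains the longest chain; total 18 days.

18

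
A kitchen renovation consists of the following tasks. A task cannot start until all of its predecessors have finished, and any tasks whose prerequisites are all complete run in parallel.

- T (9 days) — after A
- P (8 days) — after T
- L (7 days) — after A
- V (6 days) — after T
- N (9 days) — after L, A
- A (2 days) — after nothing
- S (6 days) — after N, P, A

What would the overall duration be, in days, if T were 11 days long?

As given, the longest chain is A→T→P→S = 2+9+8+6 = 25, so the finish is 25 days.
T is on the critical path; changing it to 11 makes that path 27 days.
No other chain overtakes it, so the finish is 27 days.

27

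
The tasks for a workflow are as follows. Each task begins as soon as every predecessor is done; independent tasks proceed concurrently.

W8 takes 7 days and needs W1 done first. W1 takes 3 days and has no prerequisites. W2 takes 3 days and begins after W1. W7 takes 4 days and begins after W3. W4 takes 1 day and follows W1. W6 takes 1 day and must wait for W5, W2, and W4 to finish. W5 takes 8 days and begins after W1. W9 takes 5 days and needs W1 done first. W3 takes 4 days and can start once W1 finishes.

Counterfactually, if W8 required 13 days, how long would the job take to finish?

16

Critical path before the change: W1→W5→W6 = 3+8+1 = 12 giving 12 days.
W8 is off the critical path — its longest chain is 10 days, giving 2 of slack.
Now W1→W8 = 3+13 = 16 is longest, so the finish becomes 16 days.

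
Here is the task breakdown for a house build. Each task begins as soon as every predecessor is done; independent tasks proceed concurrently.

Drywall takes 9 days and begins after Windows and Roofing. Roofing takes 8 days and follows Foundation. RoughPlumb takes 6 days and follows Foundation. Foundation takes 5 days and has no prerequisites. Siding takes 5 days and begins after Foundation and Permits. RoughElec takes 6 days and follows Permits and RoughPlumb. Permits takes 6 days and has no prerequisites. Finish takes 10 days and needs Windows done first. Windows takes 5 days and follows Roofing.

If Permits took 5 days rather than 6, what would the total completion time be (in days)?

28

Actual critical path: Foundation→Roofing→Windows→Finish = 5+8+5+10 = 28 ⇒ 28 days.
The longest path through Permits is only 12 days, so Permits has float 16.
No other chain overtakes it, so the finish is 28 days.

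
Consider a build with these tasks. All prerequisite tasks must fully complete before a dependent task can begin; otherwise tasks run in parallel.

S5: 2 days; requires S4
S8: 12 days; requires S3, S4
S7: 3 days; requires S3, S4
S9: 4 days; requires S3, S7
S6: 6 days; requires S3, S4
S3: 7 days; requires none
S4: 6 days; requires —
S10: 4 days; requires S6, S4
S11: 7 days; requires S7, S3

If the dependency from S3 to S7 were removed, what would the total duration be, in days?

With the dependency in place, S3→S8 = 7+12 = 19 sets the finish at 19 days.
Without S3→S7, S7's earliest start moves from 7 to 6.
The longest chain is now S3→S8 = 7+12 = 19, so the job takes 19 days.

19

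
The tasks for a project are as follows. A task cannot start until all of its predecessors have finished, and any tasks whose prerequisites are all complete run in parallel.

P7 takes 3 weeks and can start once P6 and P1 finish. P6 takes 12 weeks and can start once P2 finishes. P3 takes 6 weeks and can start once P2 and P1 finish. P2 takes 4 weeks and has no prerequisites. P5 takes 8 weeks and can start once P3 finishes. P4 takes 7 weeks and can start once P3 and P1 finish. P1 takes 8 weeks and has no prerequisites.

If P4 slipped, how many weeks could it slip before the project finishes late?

Critical path: P1→P3→P5 = 8+6+8 = 22, so the finish is 22 weeks.
Longest path through P4: 21 weeks (earliest finish 21, latest finish 22).
Slack of P4 = 15 − 14 = 1 week.

1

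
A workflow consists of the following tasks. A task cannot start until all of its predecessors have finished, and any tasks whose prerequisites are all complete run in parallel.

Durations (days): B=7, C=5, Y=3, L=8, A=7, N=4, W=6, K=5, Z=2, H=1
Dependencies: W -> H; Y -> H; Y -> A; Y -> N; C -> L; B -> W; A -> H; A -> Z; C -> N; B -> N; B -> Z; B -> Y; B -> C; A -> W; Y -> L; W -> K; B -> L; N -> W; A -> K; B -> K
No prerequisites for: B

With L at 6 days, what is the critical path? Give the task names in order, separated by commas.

B, Y, A, W, K

Actual critical path: B→Y→A→W→K = 7+3+7+6+5 = 28 ⇒ 28 days.
L has 8 days of float (longest path through it is 20).
That remains the longest chain; total 28 days.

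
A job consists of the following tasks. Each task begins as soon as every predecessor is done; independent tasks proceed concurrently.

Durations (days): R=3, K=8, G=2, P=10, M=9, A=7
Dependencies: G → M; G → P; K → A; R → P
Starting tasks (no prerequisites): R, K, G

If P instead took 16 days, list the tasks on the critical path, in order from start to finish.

R, P

Baseline: K→A = 8+7 = 15 → 15 days.
P is off the critical path — its longest chain is 13 days, giving 2 of slack.
New critical path: R→P = 3+16 = 19 ⇒ 19 days.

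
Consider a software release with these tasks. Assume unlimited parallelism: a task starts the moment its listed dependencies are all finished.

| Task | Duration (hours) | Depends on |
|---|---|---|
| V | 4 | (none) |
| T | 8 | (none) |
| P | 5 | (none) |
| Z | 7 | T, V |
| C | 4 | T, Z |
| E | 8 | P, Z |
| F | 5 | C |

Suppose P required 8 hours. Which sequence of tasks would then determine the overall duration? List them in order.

T, Z, C, F

Critical path before the change: T→Z→C→F = 8+7+4+5 = 24 giving 24 hours.
P is off the critical path — its longest chain is 13 hours, giving 11 of slack.
The critical path is still T→Z→C→F; finish is now 24 hours.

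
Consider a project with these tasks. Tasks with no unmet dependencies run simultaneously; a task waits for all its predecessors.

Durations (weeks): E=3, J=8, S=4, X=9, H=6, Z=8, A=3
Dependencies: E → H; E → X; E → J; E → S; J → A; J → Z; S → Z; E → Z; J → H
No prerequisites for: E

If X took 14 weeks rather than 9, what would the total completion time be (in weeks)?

Baseline: E→J→Z = 3+8+8 = 19 → 19 weeks.
The longest path through X is only 12 weeks, so X has float 7.
The critical path is still E→J→Z; finish is now 19 weeks.

19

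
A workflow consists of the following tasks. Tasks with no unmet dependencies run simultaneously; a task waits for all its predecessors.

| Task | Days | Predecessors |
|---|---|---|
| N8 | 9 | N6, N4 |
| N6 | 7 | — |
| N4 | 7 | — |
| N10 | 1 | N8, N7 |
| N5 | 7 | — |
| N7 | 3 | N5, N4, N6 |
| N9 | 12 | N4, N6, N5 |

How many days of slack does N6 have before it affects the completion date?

The longest chain is N4→N9 = 7+12 = 19; overall finish 19 days.
The longest chain containing N6 totals 19 days.
Float = 19 − 19 = 0.

0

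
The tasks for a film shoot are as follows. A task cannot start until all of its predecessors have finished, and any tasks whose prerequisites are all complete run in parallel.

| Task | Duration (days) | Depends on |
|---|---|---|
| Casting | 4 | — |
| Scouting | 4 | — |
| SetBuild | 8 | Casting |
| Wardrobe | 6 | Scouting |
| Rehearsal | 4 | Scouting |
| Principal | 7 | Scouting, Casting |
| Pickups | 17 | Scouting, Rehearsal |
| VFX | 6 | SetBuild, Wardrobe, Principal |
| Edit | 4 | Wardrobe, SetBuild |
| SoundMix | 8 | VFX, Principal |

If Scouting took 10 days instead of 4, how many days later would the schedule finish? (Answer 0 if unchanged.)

5

Critical path before the change: Casting→SetBuild→VFX→SoundMix = 4+8+6+8 = 26 giving 26 days.
Scouting is off the critical path — its longest chain is 25 days, giving 1 of slack.
The binding chain switches to Scouting→Rehearsal→Pickups = 10+4+17 = 31; finish 31 days.
Change in finish: 31 − 26 = +5 days.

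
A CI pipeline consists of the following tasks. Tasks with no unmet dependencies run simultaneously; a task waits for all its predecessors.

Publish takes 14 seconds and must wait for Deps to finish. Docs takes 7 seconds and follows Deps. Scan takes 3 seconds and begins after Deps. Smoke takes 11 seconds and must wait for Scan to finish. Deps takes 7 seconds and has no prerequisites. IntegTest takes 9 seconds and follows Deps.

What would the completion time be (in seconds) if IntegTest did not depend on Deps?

Before: longest chain Deps→Scan→Smoke = 7+3+11 = 21, finish 21.
Without Deps→IntegTest, IntegTest's earliest start moves from 7 to 0.
The longest chain is now Deps→Scan→Smoke = 7+3+11 = 21, so the plan takes 21 seconds.

21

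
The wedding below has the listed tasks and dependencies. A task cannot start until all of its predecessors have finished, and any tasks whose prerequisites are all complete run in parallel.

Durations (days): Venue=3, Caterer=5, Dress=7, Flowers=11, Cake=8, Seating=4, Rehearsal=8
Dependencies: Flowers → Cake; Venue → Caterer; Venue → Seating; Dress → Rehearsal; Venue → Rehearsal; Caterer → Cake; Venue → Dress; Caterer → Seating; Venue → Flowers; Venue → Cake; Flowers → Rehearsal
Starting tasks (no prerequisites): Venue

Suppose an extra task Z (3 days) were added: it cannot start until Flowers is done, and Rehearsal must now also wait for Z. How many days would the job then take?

25

Originally the job takes 22 days.
With Z inserted, Rehearsal now waits for max(Dress, Flowers, Venue, Z).
New critical path: Venue→Flowers→Z→Rehearsal = 3+11+3+8 = 25 ⇒ 25 days.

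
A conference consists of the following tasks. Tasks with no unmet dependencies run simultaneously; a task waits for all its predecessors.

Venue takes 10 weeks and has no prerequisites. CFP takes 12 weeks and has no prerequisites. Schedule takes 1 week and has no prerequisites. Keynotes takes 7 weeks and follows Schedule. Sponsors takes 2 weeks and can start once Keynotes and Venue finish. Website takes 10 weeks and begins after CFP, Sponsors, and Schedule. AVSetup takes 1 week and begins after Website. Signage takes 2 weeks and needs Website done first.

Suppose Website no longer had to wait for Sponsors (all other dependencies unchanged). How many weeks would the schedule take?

With the dependency in place, Venue→Sponsors→Website→Signage = 10+2+10+2 = 24 sets the finish at 24 weeks.
Dropping Sponsors→Website doesn't change Website's earliest start (12); another predecessor still binds.
After: CFP→Website→Signage = 12+10+2 = 24 → 24 weeks.

24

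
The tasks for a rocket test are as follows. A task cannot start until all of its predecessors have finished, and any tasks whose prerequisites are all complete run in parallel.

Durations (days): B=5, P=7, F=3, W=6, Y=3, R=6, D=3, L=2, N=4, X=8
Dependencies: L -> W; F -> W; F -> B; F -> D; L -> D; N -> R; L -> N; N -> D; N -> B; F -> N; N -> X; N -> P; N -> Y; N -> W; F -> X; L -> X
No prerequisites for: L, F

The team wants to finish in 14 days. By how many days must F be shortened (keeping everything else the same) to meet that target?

Current finish: 15 days; target: 14.
F is on every critical path, so each day cut from F cuts the finish by one (this holds down to a finish of 14).
Need 15 − 14 = 1 day off F → F becomes 2 days, finish becomes 14.

1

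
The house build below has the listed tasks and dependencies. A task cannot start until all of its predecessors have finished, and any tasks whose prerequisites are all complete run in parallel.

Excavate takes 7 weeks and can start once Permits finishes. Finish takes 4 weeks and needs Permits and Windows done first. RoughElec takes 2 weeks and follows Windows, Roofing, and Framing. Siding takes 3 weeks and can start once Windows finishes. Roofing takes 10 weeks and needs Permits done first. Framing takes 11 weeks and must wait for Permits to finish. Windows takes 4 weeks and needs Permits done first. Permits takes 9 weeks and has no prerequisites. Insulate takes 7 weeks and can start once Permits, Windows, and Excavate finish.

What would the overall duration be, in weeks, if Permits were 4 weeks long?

As given, the longest chain is Permits→Excavate→Insulate = 9+7+7 = 23, so the finish is 23 weeks.
Since Permits is critical, the -5 change carries straight to that chain (now 18 weeks).
No other chain overtakes it, so the finish is 18 weeks.

18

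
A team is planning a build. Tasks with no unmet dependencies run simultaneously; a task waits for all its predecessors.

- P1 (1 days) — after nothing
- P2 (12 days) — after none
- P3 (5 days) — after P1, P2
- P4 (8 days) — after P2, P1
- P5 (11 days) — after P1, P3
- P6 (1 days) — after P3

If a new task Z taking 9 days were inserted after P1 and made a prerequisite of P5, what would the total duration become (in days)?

28

Originally the plan takes 28 days.
With Z inserted, P5 now waits for max(P1, P3, Z).
New critical path: P2→P3→P5 = 12+5+11 = 28 ⇒ 28 days.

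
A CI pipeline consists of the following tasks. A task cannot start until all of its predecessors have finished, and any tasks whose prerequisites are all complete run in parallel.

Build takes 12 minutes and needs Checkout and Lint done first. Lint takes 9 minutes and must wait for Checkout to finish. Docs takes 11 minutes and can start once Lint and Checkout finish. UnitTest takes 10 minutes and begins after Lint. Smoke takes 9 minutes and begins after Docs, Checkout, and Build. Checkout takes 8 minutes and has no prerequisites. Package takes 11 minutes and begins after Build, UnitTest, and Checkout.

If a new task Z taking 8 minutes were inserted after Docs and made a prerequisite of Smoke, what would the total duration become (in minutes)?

Originally the schedule takes 40 minutes.
With Z inserted, Smoke now waits for max(Docs, Checkout, Build, Z).
New critical path: Checkout→Lint→Docs→Z→Smoke = 8+9+11+8+9 = 45 ⇒ 45 minutes.

45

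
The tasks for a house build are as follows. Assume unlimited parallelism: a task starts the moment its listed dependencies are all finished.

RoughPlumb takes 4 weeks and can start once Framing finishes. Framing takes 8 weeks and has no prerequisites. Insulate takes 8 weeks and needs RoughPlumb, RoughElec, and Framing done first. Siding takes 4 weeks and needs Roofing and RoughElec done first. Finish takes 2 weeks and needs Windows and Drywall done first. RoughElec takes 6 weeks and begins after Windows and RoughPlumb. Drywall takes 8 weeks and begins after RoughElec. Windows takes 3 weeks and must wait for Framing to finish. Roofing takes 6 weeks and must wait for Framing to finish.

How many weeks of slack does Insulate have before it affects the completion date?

2

Framing→RoughPlumb→RoughElec→Drywall→Finish = 8+4+6+8+2 = 28 sets the makespan at 28 weeks.
Longest path through Insulate: 26 weeks (earliest finish 26, latest finish 28).
So Insulate can slip 28 − 26 = 2 weeks.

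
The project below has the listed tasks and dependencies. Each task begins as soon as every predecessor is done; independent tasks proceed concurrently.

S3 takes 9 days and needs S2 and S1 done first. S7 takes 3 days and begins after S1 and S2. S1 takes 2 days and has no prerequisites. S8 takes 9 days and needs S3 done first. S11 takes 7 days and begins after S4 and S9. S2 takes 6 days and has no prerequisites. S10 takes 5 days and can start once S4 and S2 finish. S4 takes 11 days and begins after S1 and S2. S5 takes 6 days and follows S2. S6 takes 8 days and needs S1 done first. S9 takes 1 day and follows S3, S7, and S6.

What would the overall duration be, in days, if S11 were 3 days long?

As given, the longest chain is S2→S4→S11 = 6+11+7 = 24, so the finish is 24 days.
S11 lies on that path, so at 3 days the path becomes 20 days.
The binding chain switches to S2→S3→S8 = 6+9+9 = 24; finish 24 days.

24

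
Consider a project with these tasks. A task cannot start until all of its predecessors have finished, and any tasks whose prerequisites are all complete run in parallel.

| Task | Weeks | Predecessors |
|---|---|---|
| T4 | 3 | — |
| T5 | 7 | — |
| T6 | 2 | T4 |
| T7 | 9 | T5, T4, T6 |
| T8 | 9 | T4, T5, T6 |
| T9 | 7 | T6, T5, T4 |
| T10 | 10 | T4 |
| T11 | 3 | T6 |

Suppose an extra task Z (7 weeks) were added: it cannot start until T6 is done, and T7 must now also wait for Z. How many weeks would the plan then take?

21

Originally the plan takes 16 weeks.
With Z inserted, T7 now waits for max(T5, T4, T6, Z).
New critical path: T4→T6→Z→T7 = 3+2+7+9 = 21 ⇒ 21 weeks.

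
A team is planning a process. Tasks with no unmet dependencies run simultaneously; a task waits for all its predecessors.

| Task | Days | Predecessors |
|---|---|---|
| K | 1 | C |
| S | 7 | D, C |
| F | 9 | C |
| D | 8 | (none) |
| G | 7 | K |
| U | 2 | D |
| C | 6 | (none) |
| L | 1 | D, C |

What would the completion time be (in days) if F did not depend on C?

15

Before: longest chain D→S = 8+7 = 15, finish 15.
Without C→F, F's earliest start moves from 6 to 0.
New critical path: D→S = 8+7 = 15 ⇒ 15 days.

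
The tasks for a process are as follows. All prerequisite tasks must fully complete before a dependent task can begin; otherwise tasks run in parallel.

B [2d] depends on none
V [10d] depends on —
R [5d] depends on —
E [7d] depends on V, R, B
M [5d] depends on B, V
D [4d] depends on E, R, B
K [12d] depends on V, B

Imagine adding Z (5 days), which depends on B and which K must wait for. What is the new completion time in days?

22

Originally the plan takes 22 days.
With Z inserted, K now waits for max(V, B, Z).
New critical path: V→K = 10+12 = 22 ⇒ 22 days.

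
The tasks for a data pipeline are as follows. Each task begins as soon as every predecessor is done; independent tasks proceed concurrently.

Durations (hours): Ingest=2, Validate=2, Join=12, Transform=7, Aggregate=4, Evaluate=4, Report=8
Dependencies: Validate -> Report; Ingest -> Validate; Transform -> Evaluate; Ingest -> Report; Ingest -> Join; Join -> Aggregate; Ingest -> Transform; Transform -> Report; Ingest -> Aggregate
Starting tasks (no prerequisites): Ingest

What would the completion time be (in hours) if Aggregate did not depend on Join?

17

Before: longest chain Ingest→Join→Aggregate = 2+12+4 = 18, finish 18.
Without Join→Aggregate, Aggregate's earliest start moves from 14 to 2.
New critical path: Ingest→Transform→Report = 2+7+8 = 17 ⇒ 17 hours.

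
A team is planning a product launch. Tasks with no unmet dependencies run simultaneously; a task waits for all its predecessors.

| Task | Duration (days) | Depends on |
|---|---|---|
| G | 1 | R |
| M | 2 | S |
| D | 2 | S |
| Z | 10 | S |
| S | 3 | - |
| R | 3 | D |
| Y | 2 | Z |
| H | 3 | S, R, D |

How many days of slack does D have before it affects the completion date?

S→Z→Y = 3+10+2 = 15 sets the makespan at 15 days.
D finishes as early as 5 and must finish by 9.
Slack of D = 7 − 3 = 4 days.

4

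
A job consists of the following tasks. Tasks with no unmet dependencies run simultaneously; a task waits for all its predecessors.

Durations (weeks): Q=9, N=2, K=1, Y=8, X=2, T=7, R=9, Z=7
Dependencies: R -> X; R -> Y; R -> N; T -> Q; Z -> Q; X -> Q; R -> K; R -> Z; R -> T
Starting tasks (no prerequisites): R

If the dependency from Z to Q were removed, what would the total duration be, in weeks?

25

Original critical path: R→Z→Q = 9+7+9 = 25 ⇒ 25 weeks.
Dropping Z→Q doesn't change Q's earliest start (16); another predecessor still binds.
New critical path: R→T→Q = 9+7+9 = 25 ⇒ 25 weeks.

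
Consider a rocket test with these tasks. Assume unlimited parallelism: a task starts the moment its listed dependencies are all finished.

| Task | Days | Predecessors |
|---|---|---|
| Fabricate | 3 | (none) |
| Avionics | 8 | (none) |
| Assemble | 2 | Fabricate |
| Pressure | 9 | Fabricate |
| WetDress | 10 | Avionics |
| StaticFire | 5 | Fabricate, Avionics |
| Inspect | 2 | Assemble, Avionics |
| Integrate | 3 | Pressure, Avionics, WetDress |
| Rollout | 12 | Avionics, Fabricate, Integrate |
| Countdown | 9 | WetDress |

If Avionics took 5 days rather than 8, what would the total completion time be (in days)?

30

The binding path is Avionics→WetDress→Integrate→Rollout = 8+10+3+12 = 33; finish at 33 days.
Since Avionics is critical, the -3 change carries straight to that chain (now 30 days).
The critical path is still Avionics→WetDress→Integrate→Rollout; finish is now 30 days.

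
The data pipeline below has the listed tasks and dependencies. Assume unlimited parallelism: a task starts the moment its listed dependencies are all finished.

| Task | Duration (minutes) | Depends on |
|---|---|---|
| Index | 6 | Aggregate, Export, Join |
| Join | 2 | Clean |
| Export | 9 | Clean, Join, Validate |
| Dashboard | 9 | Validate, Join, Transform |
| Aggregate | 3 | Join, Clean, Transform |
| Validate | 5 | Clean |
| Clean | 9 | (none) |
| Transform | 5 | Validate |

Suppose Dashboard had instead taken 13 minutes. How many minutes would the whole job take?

32

As given, the longest chain is Clean→Validate→Export→Index = 9+5+9+6 = 29, so the finish is 29 minutes.
Dashboard is off the critical path — its longest chain is 28 minutes, giving 1 of slack.
Now Clean→Validate→Transform→Dashboard = 9+5+5+13 = 32 is longest, so the finish becomes 32 minutes.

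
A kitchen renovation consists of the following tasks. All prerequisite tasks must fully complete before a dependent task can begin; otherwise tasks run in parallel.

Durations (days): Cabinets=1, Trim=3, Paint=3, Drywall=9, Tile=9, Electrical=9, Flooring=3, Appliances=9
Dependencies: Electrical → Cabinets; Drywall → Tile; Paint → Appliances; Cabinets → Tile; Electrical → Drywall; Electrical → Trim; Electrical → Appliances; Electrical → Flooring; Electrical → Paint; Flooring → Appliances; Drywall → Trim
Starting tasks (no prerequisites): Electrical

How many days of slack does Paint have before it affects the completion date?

The longest chain is Electrical→Drywall→Tile = 9+9+9 = 27; overall finish 27 days.
Paint finishes as early as 12 and must finish by 18.
Slack of Paint = 15 − 9 = 6 days.

6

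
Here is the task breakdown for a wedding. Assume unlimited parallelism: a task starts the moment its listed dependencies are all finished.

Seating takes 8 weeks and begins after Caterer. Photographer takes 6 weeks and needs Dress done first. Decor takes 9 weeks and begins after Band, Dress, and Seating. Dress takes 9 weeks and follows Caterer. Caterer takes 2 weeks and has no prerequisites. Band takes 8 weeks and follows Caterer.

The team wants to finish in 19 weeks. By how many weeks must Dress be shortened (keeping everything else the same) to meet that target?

Current finish: 20 weeks; target: 19.
Dress is on every critical path, so each week cut from Dress cuts the finish by one (this holds down to a finish of 19).
Need 20 − 19 = 1 week off Dress → Dress becomes 8 weeks, finish becomes 19.

1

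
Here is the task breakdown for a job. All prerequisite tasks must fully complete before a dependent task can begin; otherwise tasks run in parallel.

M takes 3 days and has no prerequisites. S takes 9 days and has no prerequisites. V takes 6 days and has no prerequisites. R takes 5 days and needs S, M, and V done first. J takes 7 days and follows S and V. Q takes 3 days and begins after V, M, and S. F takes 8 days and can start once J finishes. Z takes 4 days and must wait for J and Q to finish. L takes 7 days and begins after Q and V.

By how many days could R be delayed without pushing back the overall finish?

10

The longest chain is S→J→F = 9+7+8 = 24; overall finish 24 days.
R finishes as early as 14 and must finish by 24.
So R can slip 24 − 14 = 10 days.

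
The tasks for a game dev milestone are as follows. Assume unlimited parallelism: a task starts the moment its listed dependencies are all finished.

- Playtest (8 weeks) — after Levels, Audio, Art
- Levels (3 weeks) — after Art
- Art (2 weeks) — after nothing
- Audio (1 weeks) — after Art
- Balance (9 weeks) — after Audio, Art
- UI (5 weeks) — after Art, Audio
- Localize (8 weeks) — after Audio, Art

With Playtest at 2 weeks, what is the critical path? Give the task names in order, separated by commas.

Critical path before the change: Art→Levels→Playtest = 2+3+8 = 13 giving 13 weeks.
Playtest lies on that path, so at 2 weeks the path becomes 7 weeks.
Now Art→Audio→Balance = 2+1+9 = 12 is longest, so the finish becomes 12 weeks.

Art, Audio, Balance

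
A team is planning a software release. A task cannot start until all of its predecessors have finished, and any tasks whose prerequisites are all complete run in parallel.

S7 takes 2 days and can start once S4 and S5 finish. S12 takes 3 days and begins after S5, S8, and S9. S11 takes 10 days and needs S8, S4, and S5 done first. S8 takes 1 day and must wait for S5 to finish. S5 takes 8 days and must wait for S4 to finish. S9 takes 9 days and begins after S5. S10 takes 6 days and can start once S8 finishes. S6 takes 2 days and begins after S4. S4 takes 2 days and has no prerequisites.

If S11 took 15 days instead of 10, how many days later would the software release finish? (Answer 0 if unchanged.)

As given, the longest chain is S4→S5→S9→S12 = 2+8+9+3 = 22, so the finish is 22 days.
The longest path through S11 is only 21 days, so S11 has float 1.
Now S4→S5→S8→S11 = 2+8+1+15 = 26 is longest, so the finish becomes 26 days.
Change in finish: 26 − 22 = +4 days.

4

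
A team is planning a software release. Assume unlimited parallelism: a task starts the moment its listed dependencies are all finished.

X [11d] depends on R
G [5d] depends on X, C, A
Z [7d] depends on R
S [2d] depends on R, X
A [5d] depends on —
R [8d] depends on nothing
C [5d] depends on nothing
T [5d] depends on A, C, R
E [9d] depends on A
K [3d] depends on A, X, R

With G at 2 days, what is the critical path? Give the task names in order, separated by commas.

Baseline: R→X→G = 8+11+5 = 24 → 24 days.
G is on the critical path; changing it to 2 makes that path 21 days.
New critical path: R→X→K = 8+11+3 = 22 ⇒ 22 days.

R, X, K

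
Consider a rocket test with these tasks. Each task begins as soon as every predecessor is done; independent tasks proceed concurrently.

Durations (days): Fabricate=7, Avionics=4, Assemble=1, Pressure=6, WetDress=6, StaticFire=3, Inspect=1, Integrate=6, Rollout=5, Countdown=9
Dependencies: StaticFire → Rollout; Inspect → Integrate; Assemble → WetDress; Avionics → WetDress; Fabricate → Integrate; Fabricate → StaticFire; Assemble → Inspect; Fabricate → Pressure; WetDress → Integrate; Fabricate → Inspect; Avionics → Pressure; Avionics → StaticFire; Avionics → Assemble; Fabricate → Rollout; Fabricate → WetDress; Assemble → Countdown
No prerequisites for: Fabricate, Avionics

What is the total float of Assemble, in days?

Critical path: Fabricate→WetDress→Integrate = 7+6+6 = 19, so the finish is 19 days.
Longest path through Assemble: 17 days (earliest finish 5, latest finish 7).
So Assemble can slip 7 − 5 = 2 days.

2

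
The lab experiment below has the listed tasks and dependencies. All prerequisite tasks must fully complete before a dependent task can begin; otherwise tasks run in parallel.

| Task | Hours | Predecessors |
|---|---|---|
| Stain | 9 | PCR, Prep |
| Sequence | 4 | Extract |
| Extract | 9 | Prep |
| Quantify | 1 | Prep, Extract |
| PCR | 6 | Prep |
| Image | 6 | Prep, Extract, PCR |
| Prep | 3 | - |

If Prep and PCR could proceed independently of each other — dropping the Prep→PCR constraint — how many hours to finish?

18

With the dependency in place, Prep→Extract→Image = 3+9+6 = 18 sets the finish at 18 hours.
Without Prep→PCR, PCR's earliest start moves from 3 to 0.
New critical path: Prep→Extract→Image = 3+9+6 = 18 ⇒ 18 hours.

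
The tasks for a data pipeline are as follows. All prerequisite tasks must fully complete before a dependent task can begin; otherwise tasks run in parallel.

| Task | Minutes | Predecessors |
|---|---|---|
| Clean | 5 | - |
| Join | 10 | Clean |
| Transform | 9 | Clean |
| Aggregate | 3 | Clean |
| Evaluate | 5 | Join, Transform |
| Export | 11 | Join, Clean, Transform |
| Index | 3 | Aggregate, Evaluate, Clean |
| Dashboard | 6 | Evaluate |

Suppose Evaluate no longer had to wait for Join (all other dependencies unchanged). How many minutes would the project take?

Original critical path: Clean→Join→Evaluate→Dashboard = 5+10+5+6 = 26 ⇒ 26 minutes.
Without Join→Evaluate, Evaluate's earliest start moves from 15 to 14.
New critical path: Clean→Join→Export = 5+10+11 = 26 ⇒ 26 minutes.

26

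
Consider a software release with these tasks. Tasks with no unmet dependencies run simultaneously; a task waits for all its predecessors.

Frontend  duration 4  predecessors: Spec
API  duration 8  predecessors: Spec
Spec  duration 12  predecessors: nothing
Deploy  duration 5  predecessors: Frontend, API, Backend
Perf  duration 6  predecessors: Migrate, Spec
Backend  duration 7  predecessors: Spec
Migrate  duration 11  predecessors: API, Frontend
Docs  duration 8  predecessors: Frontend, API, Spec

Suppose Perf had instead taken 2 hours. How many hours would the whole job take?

33

Actual critical path: Spec→API→Migrate→Perf = 12+8+11+6 = 37 ⇒ 37 hours.
Perf is on the critical path; changing it to 2 makes that path 33 hours.
That remains the longest chain; total 33 hours.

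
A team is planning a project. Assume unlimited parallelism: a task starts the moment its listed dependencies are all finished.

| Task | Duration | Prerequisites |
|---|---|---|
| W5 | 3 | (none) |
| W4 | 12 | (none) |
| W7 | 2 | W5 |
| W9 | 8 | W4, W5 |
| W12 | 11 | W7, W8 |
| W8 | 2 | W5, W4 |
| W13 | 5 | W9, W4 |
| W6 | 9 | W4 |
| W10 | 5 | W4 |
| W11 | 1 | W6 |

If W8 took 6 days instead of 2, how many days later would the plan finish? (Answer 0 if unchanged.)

As given, the longest chain is W4→W8→W12 = 12+2+11 = 25, so the finish is 25 days.
W8 lies on that path, so at 6 days the path becomes 29 days.
That remains the longest chain; total 29 days.
Change in finish: 29 − 25 = +4 days.

4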